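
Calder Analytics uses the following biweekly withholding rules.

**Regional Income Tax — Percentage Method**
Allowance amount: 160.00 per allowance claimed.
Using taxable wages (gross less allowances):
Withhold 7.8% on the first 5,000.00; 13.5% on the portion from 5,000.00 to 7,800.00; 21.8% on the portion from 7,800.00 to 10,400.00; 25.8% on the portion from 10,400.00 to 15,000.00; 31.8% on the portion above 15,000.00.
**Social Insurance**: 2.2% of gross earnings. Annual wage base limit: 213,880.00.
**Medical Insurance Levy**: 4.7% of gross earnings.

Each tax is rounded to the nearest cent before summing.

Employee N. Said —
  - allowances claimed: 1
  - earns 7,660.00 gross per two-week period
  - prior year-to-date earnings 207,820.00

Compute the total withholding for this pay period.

1,220.84

Regional Income Tax: taxable = 7,660.00 − 1×160.00 = 7,500.00
  390.00 + 13.5% × (7,500.00 − 5,000.00) = 390.00 + 13.5% × 2,500.00 = 727.50
Social Insurance: cap 213,880.00 − YTD 207,820.00 = 6,060.00 subject; 2.2% × 6,060.00 = 133.32
Medical Insurance Levy: 4.7% × 7,660.00 = 360.02
Total: 727.50 + 133.32 + 360.02 = 1,220.84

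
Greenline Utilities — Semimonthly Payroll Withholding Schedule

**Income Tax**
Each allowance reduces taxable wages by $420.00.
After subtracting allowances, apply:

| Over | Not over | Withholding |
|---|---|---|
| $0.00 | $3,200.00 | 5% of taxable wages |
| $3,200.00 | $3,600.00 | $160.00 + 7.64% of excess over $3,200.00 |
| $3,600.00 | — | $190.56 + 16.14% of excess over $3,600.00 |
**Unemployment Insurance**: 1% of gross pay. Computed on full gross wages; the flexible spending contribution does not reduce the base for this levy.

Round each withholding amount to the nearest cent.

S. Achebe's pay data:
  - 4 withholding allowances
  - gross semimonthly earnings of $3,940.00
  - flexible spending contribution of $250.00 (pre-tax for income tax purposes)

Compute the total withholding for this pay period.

Income Tax: taxable = $3,940.00 − $250.00 − 4×$420.00 = $2,010.00
  5% × $2,010.00 = $100.50
Unemployment Insurance: 1% × $3,940.00 = $39.40
Total: $100.50 + $39.40 = $139.90

$139.90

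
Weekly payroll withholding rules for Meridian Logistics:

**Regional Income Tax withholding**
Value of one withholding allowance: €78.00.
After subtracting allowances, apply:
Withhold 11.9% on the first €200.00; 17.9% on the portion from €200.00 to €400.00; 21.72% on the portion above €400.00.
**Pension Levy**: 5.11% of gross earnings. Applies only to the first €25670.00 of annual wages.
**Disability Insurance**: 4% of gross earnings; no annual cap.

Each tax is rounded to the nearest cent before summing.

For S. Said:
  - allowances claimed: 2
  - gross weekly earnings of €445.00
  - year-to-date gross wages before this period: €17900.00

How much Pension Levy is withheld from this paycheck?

Pension Levy: 5.11% × €445.00 = €22.74

€22.74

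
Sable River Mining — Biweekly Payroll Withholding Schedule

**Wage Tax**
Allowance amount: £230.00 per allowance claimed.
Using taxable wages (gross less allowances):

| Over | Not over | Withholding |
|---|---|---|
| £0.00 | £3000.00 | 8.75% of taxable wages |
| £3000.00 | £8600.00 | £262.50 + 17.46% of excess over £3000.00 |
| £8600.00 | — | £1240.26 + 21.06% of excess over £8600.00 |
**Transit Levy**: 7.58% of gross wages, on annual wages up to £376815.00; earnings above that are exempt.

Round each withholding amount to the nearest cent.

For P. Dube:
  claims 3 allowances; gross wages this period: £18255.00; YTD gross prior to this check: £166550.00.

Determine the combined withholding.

Wage Tax: taxable = £18255.00 − 3×£230.00 = £17565.00
  £1240.26 + 21.06% × (£17565.00 − £8600.00) = £1240.26 + 21.06% × £8965.00 = £3128.29
Transit Levy: 7.58% × £18255.00 = £1383.73
Total: £3128.29 + £1383.73 = £4512.02

£4512.02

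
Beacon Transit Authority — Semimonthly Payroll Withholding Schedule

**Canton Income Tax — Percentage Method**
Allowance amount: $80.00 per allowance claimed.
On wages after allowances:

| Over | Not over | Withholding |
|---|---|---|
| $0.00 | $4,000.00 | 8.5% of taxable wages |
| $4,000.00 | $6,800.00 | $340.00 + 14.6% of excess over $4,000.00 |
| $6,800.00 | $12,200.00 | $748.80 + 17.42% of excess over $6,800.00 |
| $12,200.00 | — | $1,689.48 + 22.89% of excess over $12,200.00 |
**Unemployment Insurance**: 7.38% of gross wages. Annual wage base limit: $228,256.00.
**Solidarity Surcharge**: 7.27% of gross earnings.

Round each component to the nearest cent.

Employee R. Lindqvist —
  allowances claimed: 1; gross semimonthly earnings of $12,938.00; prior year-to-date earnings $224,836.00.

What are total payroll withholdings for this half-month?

$3,033.09

Canton Income Tax: taxable = $12,938.00 − 1×$80.00 = $12,858.00
  $1,689.48 + 22.89% × ($12,858.00 − $12,200.00) = $1,689.48 + 22.89% × $658.00 = $1,840.10
Unemployment Insurance: cap $228,256.00 − YTD $224,836.00 = $3,420.00 subject; 7.38% × $3,420.00 = $252.40
Solidarity Surcharge: 7.27% × $12,938.00 = $940.59
Total: $1,840.10 + $252.40 + $940.59 = $3,033.09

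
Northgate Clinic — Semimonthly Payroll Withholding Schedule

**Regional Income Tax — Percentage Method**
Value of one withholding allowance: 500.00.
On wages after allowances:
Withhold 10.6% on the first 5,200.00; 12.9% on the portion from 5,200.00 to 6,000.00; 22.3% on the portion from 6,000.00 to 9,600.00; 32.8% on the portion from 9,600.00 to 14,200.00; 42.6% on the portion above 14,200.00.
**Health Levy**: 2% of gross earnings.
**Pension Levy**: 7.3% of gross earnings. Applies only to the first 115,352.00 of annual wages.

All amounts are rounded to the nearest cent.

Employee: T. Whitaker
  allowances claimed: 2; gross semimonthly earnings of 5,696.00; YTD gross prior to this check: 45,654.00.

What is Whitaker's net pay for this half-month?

4,668.49

Regional Income Tax: taxable = 5,696.00 − 2×500.00 = 4,696.00
  10.6% × 4,696.00 = 497.78
Health Levy: 2% × 5,696.00 = 113.92
Pension Levy: 7.3% × 5,696.00 = 415.81
Total withheld: 497.78 + 113.92 + 415.81 = 1,027.51
Net pay: 5,696.00 − 1,027.51 = 4,668.49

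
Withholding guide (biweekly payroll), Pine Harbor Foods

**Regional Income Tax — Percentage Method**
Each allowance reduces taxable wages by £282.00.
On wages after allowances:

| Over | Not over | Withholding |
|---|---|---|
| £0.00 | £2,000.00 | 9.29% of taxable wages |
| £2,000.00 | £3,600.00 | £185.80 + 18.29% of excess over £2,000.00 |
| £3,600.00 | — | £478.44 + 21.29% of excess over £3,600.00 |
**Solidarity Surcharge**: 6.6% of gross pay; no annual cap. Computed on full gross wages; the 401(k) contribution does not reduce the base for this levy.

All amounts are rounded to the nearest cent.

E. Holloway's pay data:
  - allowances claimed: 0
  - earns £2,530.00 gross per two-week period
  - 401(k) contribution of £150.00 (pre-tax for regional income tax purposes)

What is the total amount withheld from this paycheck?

£422.28

Regional Income Tax: taxable = £2,530.00 − £150.00 = £2,380.00
  £185.80 + 18.29% × (£2,380.00 − £2,000.00) = £185.80 + 18.29% × £380.00 = £255.30
Solidarity Surcharge: 6.6% × £2,530.00 = £166.98
Total: £255.30 + £166.98 = £422.28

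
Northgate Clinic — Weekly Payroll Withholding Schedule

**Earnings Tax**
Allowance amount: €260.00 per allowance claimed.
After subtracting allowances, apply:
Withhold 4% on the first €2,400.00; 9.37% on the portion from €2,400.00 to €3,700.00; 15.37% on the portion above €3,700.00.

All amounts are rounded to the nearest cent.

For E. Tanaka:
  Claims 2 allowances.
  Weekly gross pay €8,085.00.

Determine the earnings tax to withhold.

Earnings Tax: taxable = €8,085.00 − 2×€260.00 = €7,565.00
  €217.81 + 15.37% × (€7,565.00 − €3,700.00) = €217.81 + 15.37% × €3,865.00 = €811.86

€811.86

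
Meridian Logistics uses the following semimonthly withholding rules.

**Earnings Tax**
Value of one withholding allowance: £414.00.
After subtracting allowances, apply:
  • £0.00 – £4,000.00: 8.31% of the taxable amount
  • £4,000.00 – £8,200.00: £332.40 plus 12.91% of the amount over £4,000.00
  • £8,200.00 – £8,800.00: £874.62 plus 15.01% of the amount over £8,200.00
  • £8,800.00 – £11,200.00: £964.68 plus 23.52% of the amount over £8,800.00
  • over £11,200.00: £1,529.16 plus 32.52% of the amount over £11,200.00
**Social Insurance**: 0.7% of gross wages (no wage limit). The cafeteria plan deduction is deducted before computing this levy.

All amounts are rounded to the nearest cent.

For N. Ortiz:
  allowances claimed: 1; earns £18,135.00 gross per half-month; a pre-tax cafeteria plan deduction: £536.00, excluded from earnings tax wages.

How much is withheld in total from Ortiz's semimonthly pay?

Earnings Tax: taxable = £18,135.00 − £536.00 − 1×£414.00 = £17,185.00
  £1,529.16 + 32.52% × (£17,185.00 − £11,200.00) = £1,529.16 + 32.52% × £5,985.00 = £3,475.48
Social Insurance: 0.7% × £17,599.00 = £123.19
Total: £3,475.48 + £123.19 = £3,598.67

£3,598.67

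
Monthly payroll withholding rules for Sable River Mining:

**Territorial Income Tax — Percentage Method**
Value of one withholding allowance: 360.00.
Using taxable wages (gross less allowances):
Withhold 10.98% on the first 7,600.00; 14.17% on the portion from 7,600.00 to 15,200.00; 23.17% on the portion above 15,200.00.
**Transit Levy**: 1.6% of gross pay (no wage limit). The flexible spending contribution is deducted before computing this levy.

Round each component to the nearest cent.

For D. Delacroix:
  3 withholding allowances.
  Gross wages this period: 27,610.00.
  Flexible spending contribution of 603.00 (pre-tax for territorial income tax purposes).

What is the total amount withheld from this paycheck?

Territorial Income Tax: taxable = 27,610.00 − 603.00 − 3×360.00 = 25,927.00
  1,911.40 + 23.17% × (25,927.00 − 15,200.00) = 1,911.40 + 23.17% × 10,727.00 = 4,396.85
Transit Levy: 1.6% × 27,007.00 = 432.11
Total: 4,396.85 + 432.11 = 4,828.96

4,828.96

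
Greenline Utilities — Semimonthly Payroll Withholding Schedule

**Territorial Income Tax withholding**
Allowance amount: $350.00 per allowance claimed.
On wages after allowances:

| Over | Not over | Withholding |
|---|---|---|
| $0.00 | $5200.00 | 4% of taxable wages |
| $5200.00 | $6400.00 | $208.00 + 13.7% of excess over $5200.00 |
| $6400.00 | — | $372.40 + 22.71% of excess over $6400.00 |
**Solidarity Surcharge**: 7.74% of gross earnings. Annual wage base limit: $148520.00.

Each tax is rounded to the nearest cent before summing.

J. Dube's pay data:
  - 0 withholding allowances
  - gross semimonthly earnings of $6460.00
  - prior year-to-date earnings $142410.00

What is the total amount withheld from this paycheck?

$858.94

Territorial Income Tax: taxable = $6460.00
  $372.40 + 22.71% × ($6460.00 − $6400.00) = $372.40 + 22.71% × $60.00 = $386.03
Solidarity Surcharge: cap $148520.00 − YTD $142410.00 = $6110.00 subject; 7.74% × $6110.00 = $472.91
Total: $386.03 + $472.91 = $858.94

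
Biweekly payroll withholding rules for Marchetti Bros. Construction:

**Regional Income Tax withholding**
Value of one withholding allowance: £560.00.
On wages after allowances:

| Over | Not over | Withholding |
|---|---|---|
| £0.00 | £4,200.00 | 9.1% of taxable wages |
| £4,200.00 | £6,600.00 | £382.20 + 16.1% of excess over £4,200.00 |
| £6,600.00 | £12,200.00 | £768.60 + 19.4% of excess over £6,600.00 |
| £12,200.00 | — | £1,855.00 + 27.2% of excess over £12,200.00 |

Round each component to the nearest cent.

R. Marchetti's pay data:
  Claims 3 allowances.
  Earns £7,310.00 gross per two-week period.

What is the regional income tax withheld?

Regional Income Tax: taxable = £7,310.00 − 3×£560.00 = £5,630.00
  £382.20 + 16.1% × (£5,630.00 − £4,200.00) = £382.20 + 16.1% × £1,430.00 = £612.43

£612.43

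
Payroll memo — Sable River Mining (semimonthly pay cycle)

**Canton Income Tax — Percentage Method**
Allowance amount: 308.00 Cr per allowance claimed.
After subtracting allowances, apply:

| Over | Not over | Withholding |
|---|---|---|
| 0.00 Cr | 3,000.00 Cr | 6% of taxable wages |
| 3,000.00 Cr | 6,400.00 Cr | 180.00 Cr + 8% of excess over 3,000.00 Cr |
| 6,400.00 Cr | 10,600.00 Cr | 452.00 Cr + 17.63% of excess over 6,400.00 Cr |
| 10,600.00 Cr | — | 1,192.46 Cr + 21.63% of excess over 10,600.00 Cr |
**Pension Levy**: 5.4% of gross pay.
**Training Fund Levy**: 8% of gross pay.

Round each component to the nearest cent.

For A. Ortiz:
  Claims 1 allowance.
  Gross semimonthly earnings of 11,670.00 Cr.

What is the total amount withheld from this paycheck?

2,921.06 Cr

Canton Income Tax: taxable = 11,670.00 Cr − 1×308.00 Cr = 11,362.00 Cr
  1,192.46 Cr + 21.63% × (11,362.00 Cr − 10,600.00 Cr) = 1,192.46 Cr + 21.63% × 762.00 Cr = 1,357.28 Cr
Pension Levy: 5.4% × 11,670.00 Cr = 630.18 Cr
Training Fund Levy: 8% × 11,670.00 Cr = 933.60 Cr
Total: 1,357.28 Cr + 630.18 Cr + 933.60 Cr = 2,921.06 Cr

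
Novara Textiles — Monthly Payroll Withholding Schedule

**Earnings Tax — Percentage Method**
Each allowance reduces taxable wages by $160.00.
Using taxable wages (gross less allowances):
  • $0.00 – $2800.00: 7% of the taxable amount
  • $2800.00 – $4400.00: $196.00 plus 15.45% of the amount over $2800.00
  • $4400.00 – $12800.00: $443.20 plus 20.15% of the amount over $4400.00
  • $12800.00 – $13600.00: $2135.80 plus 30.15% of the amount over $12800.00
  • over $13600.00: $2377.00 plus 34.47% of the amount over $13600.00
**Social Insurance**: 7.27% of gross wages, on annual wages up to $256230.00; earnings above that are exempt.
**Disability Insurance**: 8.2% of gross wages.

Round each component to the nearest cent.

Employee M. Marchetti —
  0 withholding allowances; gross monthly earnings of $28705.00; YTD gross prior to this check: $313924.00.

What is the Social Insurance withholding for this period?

$0.00

Social Insurance: YTD $313924.00 ≥ cap $256230.00 → $0.00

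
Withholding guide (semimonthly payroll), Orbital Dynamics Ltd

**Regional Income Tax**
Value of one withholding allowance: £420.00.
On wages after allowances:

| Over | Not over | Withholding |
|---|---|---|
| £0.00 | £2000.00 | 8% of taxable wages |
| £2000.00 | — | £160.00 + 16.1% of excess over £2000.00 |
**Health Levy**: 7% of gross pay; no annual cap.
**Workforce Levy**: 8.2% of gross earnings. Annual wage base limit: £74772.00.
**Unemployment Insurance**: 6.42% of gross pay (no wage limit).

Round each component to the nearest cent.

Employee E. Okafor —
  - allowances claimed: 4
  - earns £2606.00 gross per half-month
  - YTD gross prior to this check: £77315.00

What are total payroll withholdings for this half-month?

Regional Income Tax: taxable = £2606.00 − 4×£420.00 = £926.00
  8% × £926.00 = £74.08
Health Levy: 7% × £2606.00 = £182.42
Workforce Levy: YTD £77315.00 ≥ cap £74772.00 → £0.00
Unemployment Insurance: 6.42% × £2606.00 = £167.31
Total: £74.08 + £182.42 + £0.00 + £167.31 = £423.81

£423.81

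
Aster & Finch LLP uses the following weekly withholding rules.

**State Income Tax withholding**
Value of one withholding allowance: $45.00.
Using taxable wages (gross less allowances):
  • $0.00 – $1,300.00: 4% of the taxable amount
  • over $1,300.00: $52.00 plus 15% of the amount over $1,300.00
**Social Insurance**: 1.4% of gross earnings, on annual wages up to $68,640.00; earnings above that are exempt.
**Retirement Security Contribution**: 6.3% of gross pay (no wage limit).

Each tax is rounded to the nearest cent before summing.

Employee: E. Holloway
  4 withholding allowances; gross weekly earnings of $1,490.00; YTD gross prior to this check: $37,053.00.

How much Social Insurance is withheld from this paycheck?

Social Insurance: 1.4% × $1,490.00 = $20.86

$20.86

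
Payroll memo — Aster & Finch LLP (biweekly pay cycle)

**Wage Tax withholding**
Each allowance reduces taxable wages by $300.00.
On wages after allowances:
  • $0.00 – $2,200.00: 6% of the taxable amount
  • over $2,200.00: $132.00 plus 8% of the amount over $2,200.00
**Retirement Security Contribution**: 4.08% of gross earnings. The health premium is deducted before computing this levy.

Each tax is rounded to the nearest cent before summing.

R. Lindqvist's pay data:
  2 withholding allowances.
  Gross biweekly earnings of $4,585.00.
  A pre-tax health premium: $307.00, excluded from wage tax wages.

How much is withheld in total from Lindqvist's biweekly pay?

$424.78

Wage Tax: taxable = $4,585.00 − $307.00 − 2×$300.00 = $3,678.00
  $132.00 + 8% × ($3,678.00 − $2,200.00) = $132.00 + 8% × $1,478.00 = $250.24
Retirement Security Contribution: 4.08% × $4,278.00 = $174.54
Total: $250.24 + $174.54 = $424.78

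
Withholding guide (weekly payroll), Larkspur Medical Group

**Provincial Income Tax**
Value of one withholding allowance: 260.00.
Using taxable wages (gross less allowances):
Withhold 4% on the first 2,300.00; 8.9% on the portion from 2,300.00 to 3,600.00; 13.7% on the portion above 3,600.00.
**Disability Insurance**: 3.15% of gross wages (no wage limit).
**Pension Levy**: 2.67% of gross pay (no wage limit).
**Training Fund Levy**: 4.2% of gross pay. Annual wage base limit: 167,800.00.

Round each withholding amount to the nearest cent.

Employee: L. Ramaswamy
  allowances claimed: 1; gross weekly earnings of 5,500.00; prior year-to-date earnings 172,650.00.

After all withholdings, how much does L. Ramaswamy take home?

4,747.52

Provincial Income Tax: taxable = 5,500.00 − 1×260.00 = 5,240.00
  207.70 + 13.7% × (5,240.00 − 3,600.00) = 207.70 + 13.7% × 1,640.00 = 432.38
Disability Insurance: 3.15% × 5,500.00 = 173.25
Pension Levy: 2.67% × 5,500.00 = 146.85
Training Fund Levy: YTD 172,650.00 ≥ cap 167,800.00 → 0.00
Total withheld: 432.38 + 173.25 + 146.85 + 0.00 = 752.48
Net pay: 5,500.00 − 752.48 = 4,747.52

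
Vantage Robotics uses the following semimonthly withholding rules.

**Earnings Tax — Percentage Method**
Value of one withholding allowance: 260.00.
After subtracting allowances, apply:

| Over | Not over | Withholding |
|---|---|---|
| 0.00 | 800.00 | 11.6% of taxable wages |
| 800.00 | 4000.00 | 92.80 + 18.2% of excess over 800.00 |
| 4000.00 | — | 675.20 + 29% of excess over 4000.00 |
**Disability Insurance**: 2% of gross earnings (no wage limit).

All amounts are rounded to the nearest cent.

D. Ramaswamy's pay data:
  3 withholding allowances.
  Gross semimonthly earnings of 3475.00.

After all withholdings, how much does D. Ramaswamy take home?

Earnings Tax: taxable = 3475.00 − 3×260.00 = 2695.00
  92.80 + 18.2% × (2695.00 − 800.00) = 92.80 + 18.2% × 1895.00 = 437.69
Disability Insurance: 2% × 3475.00 = 69.50
Total withheld: 437.69 + 69.50 = 507.19
Net pay: 3475.00 − 507.19 = 2967.81

2967.81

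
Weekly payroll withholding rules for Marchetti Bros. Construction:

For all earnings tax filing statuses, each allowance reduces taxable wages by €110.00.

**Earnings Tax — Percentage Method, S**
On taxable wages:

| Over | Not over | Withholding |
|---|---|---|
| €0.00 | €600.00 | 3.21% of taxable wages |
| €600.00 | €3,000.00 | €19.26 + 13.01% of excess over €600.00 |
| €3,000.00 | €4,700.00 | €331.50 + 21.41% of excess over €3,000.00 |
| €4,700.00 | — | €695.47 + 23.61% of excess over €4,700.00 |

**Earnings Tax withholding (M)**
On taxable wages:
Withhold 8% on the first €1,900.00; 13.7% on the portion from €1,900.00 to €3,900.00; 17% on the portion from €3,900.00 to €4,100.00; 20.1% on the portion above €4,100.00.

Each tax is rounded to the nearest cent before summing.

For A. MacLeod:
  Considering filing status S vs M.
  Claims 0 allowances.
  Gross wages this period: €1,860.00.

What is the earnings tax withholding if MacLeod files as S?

Earnings Tax (S): taxable = €1,860.00
  €19.26 + 13.01% × (€1,860.00 − €600.00) = €19.26 + 13.01% × €1,260.00 = €183.19

€183.19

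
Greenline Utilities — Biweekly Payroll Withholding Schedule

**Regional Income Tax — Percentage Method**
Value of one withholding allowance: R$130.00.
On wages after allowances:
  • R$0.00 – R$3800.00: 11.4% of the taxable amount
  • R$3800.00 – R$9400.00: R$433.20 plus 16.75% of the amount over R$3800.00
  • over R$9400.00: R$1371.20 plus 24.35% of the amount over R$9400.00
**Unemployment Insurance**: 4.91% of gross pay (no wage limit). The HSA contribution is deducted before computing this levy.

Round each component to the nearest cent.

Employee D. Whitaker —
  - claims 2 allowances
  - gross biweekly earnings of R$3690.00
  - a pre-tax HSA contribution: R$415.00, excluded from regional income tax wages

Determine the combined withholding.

R$504.51

Regional Income Tax: taxable = R$3690.00 − R$415.00 − 2×R$130.00 = R$3015.00
  11.4% × R$3015.00 = R$343.71
Unemployment Insurance: 4.91% × R$3275.00 = R$160.80
Total: R$343.71 + R$160.80 = R$504.51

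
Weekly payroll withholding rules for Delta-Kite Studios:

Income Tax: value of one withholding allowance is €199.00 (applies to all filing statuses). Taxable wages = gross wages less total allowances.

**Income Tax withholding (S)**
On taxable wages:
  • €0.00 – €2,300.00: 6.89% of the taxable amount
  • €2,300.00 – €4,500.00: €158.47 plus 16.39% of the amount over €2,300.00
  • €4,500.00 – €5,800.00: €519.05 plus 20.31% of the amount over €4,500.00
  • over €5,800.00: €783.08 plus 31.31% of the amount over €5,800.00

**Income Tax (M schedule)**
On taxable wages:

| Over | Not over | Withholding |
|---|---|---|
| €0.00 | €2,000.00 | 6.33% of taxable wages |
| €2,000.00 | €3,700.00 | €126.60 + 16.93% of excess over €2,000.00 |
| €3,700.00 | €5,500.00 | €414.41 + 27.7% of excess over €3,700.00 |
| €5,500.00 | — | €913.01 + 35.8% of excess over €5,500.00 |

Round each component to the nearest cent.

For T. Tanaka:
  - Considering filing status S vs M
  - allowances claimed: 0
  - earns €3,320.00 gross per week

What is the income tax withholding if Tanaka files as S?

€325.65

Income Tax (S): taxable = €3,320.00
  €158.47 + 16.39% × (€3,320.00 − €2,300.00) = €158.47 + 16.39% × €1,020.00 = €325.65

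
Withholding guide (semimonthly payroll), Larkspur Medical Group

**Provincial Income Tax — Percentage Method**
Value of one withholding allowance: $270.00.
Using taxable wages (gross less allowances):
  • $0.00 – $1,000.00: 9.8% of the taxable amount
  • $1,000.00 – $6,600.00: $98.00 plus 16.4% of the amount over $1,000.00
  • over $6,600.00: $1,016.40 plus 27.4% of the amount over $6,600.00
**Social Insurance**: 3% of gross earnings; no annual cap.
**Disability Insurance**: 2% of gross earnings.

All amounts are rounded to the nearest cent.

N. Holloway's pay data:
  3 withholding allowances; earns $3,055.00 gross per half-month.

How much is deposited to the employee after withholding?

Provincial Income Tax: taxable = $3,055.00 − 3×$270.00 = $2,245.00
  $98.00 + 16.4% × ($2,245.00 − $1,000.00) = $98.00 + 16.4% × $1,245.00 = $302.18
Social Insurance: 3% × $3,055.00 = $91.65
Disability Insurance: 2% × $3,055.00 = $61.10
Total withheld: $302.18 + $91.65 + $61.10 = $454.93
Net pay: $3,055.00 − $454.93 = $2,600.07

$2,600.07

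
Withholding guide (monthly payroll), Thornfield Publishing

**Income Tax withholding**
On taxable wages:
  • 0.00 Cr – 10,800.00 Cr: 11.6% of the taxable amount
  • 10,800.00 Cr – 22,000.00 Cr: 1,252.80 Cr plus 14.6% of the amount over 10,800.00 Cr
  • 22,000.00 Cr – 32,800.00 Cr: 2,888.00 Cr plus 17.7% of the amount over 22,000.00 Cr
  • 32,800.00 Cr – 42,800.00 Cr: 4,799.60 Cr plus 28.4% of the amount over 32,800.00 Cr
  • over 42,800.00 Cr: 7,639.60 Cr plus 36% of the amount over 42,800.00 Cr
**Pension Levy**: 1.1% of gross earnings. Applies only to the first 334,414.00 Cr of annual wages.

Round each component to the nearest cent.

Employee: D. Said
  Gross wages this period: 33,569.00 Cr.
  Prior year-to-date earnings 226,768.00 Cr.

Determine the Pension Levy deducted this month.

Pension Levy: 1.1% × 33,569.00 Cr = 369.26 Cr

369.26 Cr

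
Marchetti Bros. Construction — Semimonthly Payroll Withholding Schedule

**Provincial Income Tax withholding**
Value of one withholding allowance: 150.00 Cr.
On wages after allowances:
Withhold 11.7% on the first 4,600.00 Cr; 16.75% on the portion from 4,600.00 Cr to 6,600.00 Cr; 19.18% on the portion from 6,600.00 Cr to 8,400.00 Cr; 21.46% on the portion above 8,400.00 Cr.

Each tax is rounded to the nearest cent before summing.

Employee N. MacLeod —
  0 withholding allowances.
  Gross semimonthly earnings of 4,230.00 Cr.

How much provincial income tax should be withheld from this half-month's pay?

494.91 Cr

Provincial Income Tax: taxable = 4,230.00 Cr
  11.7% × 4,230.00 Cr = 494.91 Cr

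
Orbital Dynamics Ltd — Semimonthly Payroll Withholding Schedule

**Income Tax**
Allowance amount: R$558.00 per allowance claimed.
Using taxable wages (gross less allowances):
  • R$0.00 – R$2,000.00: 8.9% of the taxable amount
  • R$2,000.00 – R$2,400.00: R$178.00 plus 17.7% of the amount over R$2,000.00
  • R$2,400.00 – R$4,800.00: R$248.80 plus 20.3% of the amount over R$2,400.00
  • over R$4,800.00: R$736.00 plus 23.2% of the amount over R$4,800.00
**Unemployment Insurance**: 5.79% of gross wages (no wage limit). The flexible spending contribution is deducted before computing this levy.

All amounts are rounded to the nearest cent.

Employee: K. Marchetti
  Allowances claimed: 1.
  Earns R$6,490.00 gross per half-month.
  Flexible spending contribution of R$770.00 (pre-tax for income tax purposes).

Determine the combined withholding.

Income Tax: taxable = R$6,490.00 − R$770.00 − 1×R$558.00 = R$5,162.00
  R$736.00 + 23.2% × (R$5,162.00 − R$4,800.00) = R$736.00 + 23.2% × R$362.00 = R$819.98
Unemployment Insurance: 5.79% × R$5,720.00 = R$331.19
Total: R$819.98 + R$331.19 = R$1,151.17

R$1,151.17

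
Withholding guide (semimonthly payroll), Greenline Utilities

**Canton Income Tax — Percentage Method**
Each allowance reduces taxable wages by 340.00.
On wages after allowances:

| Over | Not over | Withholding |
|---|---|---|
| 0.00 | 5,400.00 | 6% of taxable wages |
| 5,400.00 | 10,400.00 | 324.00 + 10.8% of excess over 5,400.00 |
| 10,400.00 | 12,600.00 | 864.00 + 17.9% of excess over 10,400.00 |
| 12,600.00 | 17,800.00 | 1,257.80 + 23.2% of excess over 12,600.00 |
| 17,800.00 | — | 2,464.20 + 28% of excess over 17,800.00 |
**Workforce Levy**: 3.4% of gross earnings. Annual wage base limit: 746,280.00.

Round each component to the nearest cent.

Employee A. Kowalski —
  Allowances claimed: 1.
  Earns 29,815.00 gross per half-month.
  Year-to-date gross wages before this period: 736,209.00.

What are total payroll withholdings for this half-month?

6,075.61

Canton Income Tax: taxable = 29,815.00 − 1×340.00 = 29,475.00
  2,464.20 + 28% × (29,475.00 − 17,800.00) = 2,464.20 + 28% × 11,675.00 = 5,733.20
Workforce Levy: cap 746,280.00 − YTD 736,209.00 = 10,071.00 subject; 3.4% × 10,071.00 = 342.41
Total: 5,733.20 + 342.41 = 6,075.61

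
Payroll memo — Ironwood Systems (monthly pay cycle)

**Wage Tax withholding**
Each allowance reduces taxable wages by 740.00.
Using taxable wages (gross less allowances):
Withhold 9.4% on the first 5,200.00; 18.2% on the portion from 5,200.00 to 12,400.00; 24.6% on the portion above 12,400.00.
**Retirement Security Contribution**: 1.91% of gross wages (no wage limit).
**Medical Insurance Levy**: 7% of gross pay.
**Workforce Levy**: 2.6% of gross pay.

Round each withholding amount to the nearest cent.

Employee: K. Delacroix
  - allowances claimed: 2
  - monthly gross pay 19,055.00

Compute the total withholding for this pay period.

5,265.48

Wage Tax: taxable = 19,055.00 − 2×740.00 = 17,575.00
  1,799.20 + 24.6% × (17,575.00 − 12,400.00) = 1,799.20 + 24.6% × 5,175.00 = 3,072.25
Retirement Security Contribution: 1.91% × 19,055.00 = 363.95
Medical Insurance Levy: 7% × 19,055.00 = 1,333.85
Workforce Levy: 2.6% × 19,055.00 = 495.43
Total: 3,072.25 + 363.95 + 1,333.85 + 495.43 = 5,265.48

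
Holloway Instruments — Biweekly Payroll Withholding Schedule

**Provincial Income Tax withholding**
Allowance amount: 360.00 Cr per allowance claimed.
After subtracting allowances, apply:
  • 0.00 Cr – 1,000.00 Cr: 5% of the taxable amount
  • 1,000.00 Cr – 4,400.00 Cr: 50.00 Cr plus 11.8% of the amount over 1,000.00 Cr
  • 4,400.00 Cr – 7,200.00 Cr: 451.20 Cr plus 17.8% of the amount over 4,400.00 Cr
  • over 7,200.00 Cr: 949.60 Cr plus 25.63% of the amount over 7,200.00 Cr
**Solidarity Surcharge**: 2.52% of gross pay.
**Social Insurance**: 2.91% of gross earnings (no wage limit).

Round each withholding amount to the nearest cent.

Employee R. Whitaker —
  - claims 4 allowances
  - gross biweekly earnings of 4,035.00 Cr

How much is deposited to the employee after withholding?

Provincial Income Tax: taxable = 4,035.00 Cr − 4×360.00 Cr = 2,595.00 Cr
  50.00 Cr + 11.8% × (2,595.00 Cr − 1,000.00 Cr) = 50.00 Cr + 11.8% × 1,595.00 Cr = 238.21 Cr
Solidarity Surcharge: 2.52% × 4,035.00 Cr = 101.68 Cr
Social Insurance: 2.91% × 4,035.00 Cr = 117.42 Cr
Total withheld: 238.21 Cr + 101.68 Cr + 117.42 Cr = 457.31 Cr
Net pay: 4,035.00 Cr − 457.31 Cr = 3,577.69 Cr

3,577.69 Cr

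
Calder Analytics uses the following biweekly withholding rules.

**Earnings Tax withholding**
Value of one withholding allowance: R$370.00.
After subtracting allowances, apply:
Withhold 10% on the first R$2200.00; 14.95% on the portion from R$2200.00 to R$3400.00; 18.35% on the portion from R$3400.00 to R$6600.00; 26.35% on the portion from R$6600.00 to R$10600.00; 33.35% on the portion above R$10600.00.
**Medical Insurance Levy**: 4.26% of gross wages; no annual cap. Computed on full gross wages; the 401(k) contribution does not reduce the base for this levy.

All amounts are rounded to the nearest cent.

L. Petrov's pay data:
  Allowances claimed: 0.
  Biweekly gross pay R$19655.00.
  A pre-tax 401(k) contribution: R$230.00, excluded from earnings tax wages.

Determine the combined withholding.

R$5821.04

Earnings Tax: taxable = R$19655.00 − R$230.00 = R$19425.00
  R$2040.60 + 33.35% × (R$19425.00 − R$10600.00) = R$2040.60 + 33.35% × R$8825.00 = R$4983.74
Medical Insurance Levy: 4.26% × R$19655.00 = R$837.30
Total: R$4983.74 + R$837.30 = R$5821.04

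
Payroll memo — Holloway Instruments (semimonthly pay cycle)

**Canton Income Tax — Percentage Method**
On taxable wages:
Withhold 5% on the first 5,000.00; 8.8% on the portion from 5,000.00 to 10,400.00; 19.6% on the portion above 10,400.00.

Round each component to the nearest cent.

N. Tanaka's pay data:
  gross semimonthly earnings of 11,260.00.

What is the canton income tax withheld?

893.76

Canton Income Tax: taxable = 11,260.00
  725.20 + 19.6% × (11,260.00 − 10,400.00) = 725.20 + 19.6% × 860.00 = 893.76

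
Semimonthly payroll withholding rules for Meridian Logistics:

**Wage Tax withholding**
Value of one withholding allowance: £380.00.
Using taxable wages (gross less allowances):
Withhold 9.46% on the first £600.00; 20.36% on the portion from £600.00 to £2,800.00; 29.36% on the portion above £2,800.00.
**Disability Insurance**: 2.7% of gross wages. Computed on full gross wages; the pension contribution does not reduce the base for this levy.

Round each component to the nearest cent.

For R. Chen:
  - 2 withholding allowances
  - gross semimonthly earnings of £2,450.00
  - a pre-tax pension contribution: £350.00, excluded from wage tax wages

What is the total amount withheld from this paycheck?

£273.57

Wage Tax: taxable = £2,450.00 − £350.00 − 2×£380.00 = £1,340.00
  £56.76 + 20.36% × (£1,340.00 − £600.00) = £56.76 + 20.36% × £740.00 = £207.42
Disability Insurance: 2.7% × £2,450.00 = £66.15
Total: £207.42 + £66.15 = £273.57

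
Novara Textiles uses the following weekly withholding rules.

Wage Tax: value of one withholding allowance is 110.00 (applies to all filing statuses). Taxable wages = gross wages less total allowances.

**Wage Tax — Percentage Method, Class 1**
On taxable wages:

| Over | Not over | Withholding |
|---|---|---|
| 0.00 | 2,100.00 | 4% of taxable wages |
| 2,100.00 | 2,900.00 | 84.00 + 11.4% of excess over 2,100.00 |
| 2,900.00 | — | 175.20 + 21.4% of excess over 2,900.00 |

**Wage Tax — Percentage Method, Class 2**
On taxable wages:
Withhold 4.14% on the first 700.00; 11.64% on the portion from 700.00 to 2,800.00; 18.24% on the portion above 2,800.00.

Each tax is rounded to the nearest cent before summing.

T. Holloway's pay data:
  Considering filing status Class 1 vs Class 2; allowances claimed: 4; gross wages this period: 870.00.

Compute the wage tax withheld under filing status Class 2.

Wage Tax (Class 2): taxable = 870.00 − 4×110.00 = 430.00
  4.14% × 430.00 = 17.80

17.80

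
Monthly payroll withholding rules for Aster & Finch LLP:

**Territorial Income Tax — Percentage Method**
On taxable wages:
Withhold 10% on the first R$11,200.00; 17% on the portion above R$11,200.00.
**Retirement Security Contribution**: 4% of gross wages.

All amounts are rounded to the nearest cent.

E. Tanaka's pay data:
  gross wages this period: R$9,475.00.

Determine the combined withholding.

R$1,326.50

Territorial Income Tax: taxable = R$9,475.00
  10% × R$9,475.00 = R$947.50
Retirement Security Contribution: 4% × R$9,475.00 = R$379.00
Total: R$947.50 + R$379.00 = R$1,326.50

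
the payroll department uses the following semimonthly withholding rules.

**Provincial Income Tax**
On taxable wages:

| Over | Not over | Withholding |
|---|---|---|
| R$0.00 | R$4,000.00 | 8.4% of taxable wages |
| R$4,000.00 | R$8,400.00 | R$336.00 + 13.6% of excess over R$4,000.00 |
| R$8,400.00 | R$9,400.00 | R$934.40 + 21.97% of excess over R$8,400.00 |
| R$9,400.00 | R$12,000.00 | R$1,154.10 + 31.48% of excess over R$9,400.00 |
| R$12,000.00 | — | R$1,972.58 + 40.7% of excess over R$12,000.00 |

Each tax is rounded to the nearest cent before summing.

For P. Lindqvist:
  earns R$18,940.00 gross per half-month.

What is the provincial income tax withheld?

R$4,797.16

Provincial Income Tax: taxable = R$18,940.00
  R$1,972.58 + 40.7% × (R$18,940.00 − R$12,000.00) = R$1,972.58 + 40.7% × R$6,940.00 = R$4,797.16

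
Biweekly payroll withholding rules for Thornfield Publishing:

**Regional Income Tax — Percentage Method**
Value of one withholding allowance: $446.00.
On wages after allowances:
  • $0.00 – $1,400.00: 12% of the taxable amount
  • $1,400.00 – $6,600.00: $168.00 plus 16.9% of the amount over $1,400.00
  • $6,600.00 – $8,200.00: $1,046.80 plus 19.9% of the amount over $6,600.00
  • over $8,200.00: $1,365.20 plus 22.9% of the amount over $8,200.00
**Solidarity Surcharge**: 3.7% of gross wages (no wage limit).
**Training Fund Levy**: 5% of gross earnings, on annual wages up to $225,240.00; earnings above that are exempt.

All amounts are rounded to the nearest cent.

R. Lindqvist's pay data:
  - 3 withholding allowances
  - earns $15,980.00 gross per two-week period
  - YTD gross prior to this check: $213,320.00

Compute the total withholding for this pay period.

$4,027.68

Regional Income Tax: taxable = $15,980.00 − 3×$446.00 = $14,642.00
  $1,365.20 + 22.9% × ($14,642.00 − $8,200.00) = $1,365.20 + 22.9% × $6,442.00 = $2,840.42
Solidarity Surcharge: 3.7% × $15,980.00 = $591.26
Training Fund Levy: cap $225,240.00 − YTD $213,320.00 = $11,920.00 subject; 5% × $11,920.00 = $596.00
Total: $2,840.42 + $591.26 + $596.00 = $4,027.68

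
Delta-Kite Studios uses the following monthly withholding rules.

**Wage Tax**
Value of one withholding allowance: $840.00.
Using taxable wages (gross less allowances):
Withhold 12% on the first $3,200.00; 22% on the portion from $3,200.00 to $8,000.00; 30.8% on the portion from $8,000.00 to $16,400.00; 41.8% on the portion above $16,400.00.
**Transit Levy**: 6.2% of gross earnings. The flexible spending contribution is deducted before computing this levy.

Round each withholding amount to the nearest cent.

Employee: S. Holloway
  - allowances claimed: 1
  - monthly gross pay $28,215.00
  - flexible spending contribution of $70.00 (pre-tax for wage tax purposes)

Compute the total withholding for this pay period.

$10,330.48

Wage Tax: taxable = $28,215.00 − $70.00 − 1×$840.00 = $27,305.00
  $4,027.20 + 41.8% × ($27,305.00 − $16,400.00) = $4,027.20 + 41.8% × $10,905.00 = $8,585.49
Transit Levy: 6.2% × $28,145.00 = $1,744.99
Total: $8,585.49 + $1,744.99 = $10,330.48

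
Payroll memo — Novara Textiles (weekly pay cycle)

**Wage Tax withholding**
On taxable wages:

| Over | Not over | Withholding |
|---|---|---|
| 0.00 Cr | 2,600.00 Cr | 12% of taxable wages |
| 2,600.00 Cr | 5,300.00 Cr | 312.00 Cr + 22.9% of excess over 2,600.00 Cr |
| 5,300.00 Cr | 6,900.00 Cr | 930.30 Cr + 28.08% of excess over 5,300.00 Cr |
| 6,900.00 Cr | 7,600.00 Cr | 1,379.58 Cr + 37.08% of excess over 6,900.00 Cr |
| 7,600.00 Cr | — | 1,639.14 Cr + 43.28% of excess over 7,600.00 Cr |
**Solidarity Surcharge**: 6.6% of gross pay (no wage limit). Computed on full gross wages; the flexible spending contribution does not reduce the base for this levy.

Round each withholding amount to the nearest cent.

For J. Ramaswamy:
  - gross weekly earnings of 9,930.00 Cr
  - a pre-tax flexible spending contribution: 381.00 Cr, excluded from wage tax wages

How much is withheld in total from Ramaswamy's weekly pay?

3,138.05 Cr

Wage Tax: taxable = 9,930.00 Cr − 381.00 Cr = 9,549.00 Cr
  1,639.14 Cr + 43.28% × (9,549.00 Cr − 7,600.00 Cr) = 1,639.14 Cr + 43.28% × 1,949.00 Cr = 2,482.67 Cr
Solidarity Surcharge: 6.6% × 9,930.00 Cr = 655.38 Cr
Total: 2,482.67 Cr + 655.38 Cr = 3,138.05 Cr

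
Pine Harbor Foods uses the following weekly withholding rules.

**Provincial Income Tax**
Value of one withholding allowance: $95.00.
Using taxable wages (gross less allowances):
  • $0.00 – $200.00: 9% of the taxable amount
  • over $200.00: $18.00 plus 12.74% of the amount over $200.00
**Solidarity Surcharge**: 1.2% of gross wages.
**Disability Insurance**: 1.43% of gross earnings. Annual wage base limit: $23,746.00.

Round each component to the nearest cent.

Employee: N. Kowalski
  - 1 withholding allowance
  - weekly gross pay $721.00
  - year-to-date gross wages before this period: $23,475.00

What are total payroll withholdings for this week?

Provincial Income Tax: taxable = $721.00 − 1×$95.00 = $626.00
  $18.00 + 12.74% × ($626.00 − $200.00) = $18.00 + 12.74% × $426.00 = $72.27
Solidarity Surcharge: 1.2% × $721.00 = $8.65
Disability Insurance: cap $23,746.00 − YTD $23,475.00 = $271.00 subject; 1.43% × $271.00 = $3.88
Total: $72.27 + $8.65 + $3.88 = $84.80

$84.80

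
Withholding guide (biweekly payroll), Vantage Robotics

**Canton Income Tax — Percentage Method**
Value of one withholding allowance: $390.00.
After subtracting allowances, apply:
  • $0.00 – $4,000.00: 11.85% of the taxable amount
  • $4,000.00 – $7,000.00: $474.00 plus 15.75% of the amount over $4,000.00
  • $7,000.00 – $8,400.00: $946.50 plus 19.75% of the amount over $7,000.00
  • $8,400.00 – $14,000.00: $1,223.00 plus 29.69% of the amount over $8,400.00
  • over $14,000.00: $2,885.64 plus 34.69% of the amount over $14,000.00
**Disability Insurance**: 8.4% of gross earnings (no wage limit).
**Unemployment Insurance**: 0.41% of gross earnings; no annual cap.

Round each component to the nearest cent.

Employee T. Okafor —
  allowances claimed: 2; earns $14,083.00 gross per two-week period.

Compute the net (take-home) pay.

$10,163.59

Canton Income Tax: taxable = $14,083.00 − 2×$390.00 = $13,303.00
  $1,223.00 + 29.69% × ($13,303.00 − $8,400.00) = $1,223.00 + 29.69% × $4,903.00 = $2,678.70
Disability Insurance: 8.4% × $14,083.00 = $1,182.97
Unemployment Insurance: 0.41% × $14,083.00 = $57.74
Total withheld: $2,678.70 + $1,182.97 + $57.74 = $3,919.41
Net pay: $14,083.00 − $3,919.41 = $10,163.59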